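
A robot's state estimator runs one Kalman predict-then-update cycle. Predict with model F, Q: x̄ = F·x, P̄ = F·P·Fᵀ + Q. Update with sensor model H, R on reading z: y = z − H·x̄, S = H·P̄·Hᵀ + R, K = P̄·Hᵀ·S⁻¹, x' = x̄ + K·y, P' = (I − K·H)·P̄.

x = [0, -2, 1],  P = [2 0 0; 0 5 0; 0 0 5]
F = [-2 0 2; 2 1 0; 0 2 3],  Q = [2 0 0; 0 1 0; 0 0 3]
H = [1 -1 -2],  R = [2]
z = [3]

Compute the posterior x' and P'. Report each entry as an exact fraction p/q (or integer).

x̄ = F·x = [2, -2, -1]
P̄ = F·P·Fᵀ + Q = [30 -8 30; -8 14 10; 30 10 68]
y = z − H·x̄ = [-3]
S = H·P̄·Hᵀ + R = [254]
K = P̄·Hᵀ·S⁻¹ = [-11/127; -21/127; -58/127]
x' = x̄ + K·y = [287/127, -191/127, 47/127]
P' = (I − K·H)·P̄ = [3568/127 -1478/127 2534/127; -1478/127 896/127 -1166/127; 2534/127 -1166/127 1908/127]

x' = [287/127, -191/127, 47/127]
P' = [3568/127 -1478/127 2534/127; -1478/127 896/127 -1166/127; 2534/127 -1166/127 1908/127]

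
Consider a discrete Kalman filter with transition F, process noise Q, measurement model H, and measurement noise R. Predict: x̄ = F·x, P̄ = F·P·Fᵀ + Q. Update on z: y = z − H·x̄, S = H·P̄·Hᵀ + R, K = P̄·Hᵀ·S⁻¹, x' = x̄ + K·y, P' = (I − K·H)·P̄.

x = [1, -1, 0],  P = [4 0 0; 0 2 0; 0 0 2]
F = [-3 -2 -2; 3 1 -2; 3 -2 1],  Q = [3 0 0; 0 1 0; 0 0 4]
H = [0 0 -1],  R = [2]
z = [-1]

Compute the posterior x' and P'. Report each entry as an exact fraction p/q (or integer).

x̄ = F·x = [-1, 2, 5]
P̄ = F·P·Fᵀ + Q = [55 -32 -32; -32 47 28; -32 28 50]
y = z − H·x̄ = [4]
S = H·P̄·Hᵀ + R = [52]
K = P̄·Hᵀ·S⁻¹ = [8/13; -7/13; -25/26]
x' = x̄ + K·y = [19/13, -2/13, 15/13]
P' = (I − K·H)·P̄ = [459/13 -192/13 -16/13; -192/13 415/13 14/13; -16/13 14/13 25/13]

x' = [19/13, -2/13, 15/13]
P' = [459/13 -192/13 -16/13; -192/13 415/13 14/13; -16/13 14/13 25/13]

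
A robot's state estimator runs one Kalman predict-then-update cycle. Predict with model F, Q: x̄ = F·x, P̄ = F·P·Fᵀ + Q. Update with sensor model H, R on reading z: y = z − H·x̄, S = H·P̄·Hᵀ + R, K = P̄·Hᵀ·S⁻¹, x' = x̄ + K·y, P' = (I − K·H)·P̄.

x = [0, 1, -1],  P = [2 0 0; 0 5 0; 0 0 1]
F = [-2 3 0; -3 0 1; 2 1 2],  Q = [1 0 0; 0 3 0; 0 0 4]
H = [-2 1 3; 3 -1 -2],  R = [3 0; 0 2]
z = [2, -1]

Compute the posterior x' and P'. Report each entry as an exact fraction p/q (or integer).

x' = [-8638/21283, -56007/21283, 25846/21283]
P' = [36884/21283 70126/21283 8220/21283; 70126/21283 375242/21283 -81852/21283; 8220/21283 -81852/21283 45305/21283]

x̄ = F·x = [3, -1, -1]
P̄ = F·P·Fᵀ + Q = [54 12 7; 12 22 -10; 7 -10 21]
y = z − H·x̄ = [12, -13]
S = H·P̄·Hᵀ + R = [238 -271; -271 398]
K = P̄·Hᵀ·S⁻¹ = [7006/21283 12043/21283; -3522/21283 -580/21283; 12541/21283 7951/21283]
x' = x̄ + K·y = [-8638/21283, -56007/21283, 25846/21283]
P' = (I − K·H)·P̄ = [36884/21283 70126/21283 8220/21283; 70126/21283 375242/21283 -81852/21283; 8220/21283 -81852/21283 45305/21283]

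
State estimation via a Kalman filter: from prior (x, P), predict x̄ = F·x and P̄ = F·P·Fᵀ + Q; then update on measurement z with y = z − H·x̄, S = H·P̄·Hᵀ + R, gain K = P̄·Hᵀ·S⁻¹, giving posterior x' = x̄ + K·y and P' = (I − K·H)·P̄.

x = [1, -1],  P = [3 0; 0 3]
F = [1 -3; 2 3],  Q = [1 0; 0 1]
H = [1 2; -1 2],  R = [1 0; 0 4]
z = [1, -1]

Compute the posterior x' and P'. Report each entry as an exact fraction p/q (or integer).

x' = [1699/1499, -146/4497]
P' = [5368/4497 -542/1499; -542/1499 1385/4497]

x̄ = F·x = [4, -1]
P̄ = F·P·Fᵀ + Q = [31 -21; -21 40]
y = z − H·x̄ = [-1, 5]
S = H·P̄·Hᵀ + R = [108 129; 129 279]
K = P̄·Hᵀ·S⁻¹ = [2116/4497 -2155/4497; 1144/4497 1099/4497]
x' = x̄ + K·y = [1699/1499, -146/4497]
P' = (I − K·H)·P̄ = [5368/4497 -542/1499; -542/1499 1385/4497]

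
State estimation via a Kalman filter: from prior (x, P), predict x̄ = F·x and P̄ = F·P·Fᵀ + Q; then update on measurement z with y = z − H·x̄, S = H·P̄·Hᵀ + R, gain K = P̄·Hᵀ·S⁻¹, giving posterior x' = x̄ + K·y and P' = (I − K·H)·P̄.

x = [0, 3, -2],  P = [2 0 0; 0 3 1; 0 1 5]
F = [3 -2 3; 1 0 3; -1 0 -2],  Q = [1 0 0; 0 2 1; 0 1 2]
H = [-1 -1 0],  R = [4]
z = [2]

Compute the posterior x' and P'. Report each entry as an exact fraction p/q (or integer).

x̄ = F·x = [-12, -6, 4]
P̄ = F·P·Fᵀ + Q = [64 45 -32; 45 49 -31; -32 -31 24]
y = z − H·x̄ = [-16]
S = H·P̄·Hᵀ + R = [207]
K = P̄·Hᵀ·S⁻¹ = [-109/207; -94/207; 7/23]
x' = x̄ + K·y = [-740/207, 262/207, -20/23]
P' = (I − K·H)·P̄ = [1367/207 -931/207 27/23; -931/207 1307/207 -55/23; 27/23 -55/23 111/23]

x' = [-740/207, 262/207, -20/23]
P' = [1367/207 -931/207 27/23; -931/207 1307/207 -55/23; 27/23 -55/23 111/23]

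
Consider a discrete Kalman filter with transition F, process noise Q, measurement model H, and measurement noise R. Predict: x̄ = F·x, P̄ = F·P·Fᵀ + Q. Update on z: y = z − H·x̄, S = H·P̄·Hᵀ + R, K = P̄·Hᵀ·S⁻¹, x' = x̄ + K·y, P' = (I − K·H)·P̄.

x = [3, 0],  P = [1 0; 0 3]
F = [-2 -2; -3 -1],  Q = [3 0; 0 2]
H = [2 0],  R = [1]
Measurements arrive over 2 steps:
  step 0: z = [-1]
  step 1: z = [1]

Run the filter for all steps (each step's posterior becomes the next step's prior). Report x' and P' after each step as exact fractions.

step 0: x' = [-4/7, -39/7], P' = [19/77 12/77; 12/77 502/77]
step 1: x' = [5768/9721, 13593/9721], P' = [2411/9721 1214/9721; 1214/9721 36935/9721]

step 0: x̄ = F·x = [-6, -9]
step 0: P̄ = F·P·Fᵀ + Q = [19 12; 12 14]
step 0: y = z − H·x̄ = [11]
step 0: S = H·P̄·Hᵀ + R = [77]
step 0: K = P̄·Hᵀ·S⁻¹ = [38/77; 24/77]
step 0: x' = x̄ + K·y = [-4/7, -39/7]
step 0: P' = (I − K·H)·P̄ = [19/77 12/77; 12/77 502/77]
step 1: x̄ = F·x = [86/7, 51/7]
step 1: P̄ = F·P·Fᵀ + Q = [2411/77 1214/77; 1214/77 899/77]
step 1: y = z − H·x̄ = [-165/7]
step 1: S = H·P̄·Hᵀ + R = [9721/77]
step 1: K = P̄·Hᵀ·S⁻¹ = [4822/9721; 2428/9721]
step 1: x' = x̄ + K·y = [5768/9721, 13593/9721]
step 1: P' = (I − K·H)·P̄ = [2411/9721 1214/9721; 1214/9721 36935/9721]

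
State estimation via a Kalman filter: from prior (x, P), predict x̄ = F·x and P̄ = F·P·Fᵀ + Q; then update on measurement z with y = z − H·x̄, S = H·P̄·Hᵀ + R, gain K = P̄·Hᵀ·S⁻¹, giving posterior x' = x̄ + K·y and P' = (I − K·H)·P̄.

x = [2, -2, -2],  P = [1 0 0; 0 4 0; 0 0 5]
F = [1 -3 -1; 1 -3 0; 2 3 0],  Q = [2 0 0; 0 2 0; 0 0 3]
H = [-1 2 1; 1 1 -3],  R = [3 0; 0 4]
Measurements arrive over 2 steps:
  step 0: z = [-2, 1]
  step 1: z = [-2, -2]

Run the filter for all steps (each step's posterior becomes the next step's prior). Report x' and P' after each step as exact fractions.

step 0: x' = [25595/4684, 2697/2342, 8583/4684], P' = [125873/14052 18935/7026 16995/4684; 18935/7026 9721/7026 1286/1171; 16995/4684 1286/1171 8645/4684]
step 1: x' = [964441487/767685867, -26071076/59052759, 228008797/255895289], P' = [3385641230/767685867 90534886/59052759 468713140/255895289; 90534886/59052759 63727991/59052759 12961729/19684253; 468713140/255895289 12961729/19684253 293279531/255895289]

step 0: x̄ = F·x = [10, 8, -2]
step 0: P̄ = F·P·Fᵀ + Q = [44 37 -34; 37 39 -34; -34 -34 43]
step 0: y = z − H·x̄ = [-6, -23]
step 0: S = H·P̄·Hᵀ + R = [30 -24; -24 956]
step 0: K = P̄·Hᵀ·S⁻¹ = [71/3513 899/4684; 2741/7026 459/2342; 323/2342 -949/4684]
step 0: x' = x̄ + K·y = [25595/4684, 2697/2342, 8583/4684]
step 0: P' = (I − K·H)·P̄ = [125873/14052 18935/7026 16995/4684; 18935/7026 9721/7026 1286/1171; 16995/4684 1286/1171 8645/4684]
step 1: x̄ = F·x = [415/2342, 9413/4684, 16843/1171]
step 1: P̄ = F·P·Fᵀ + Q = [29573/3513 34471/7026 -46277/3513; 34471/7026 101735/14052 -18421/7026; -46277/3513 -18421/7026 587533/7026]
step 1: y = z − H·x̄ = [-23684/1171, 182505/4684]
step 1: S = H·P̄·Hᵀ + R = [281589/2342 -327275/1171; -327275/1171 12321413/14052]
step 1: K = P̄·Hᵀ·S⁻¹ = [9600134/59052759 541158/4828213; 25268761/59052759 59131/371401; 4142855/19684253 -1144448/4828213]
step 1: x' = x̄ + K·y = [964441487/767685867, -26071076/59052759, 228008797/255895289]
step 1: P' = (I − K·H)·P̄ = [3385641230/767685867 90534886/59052759 468713140/255895289; 90534886/59052759 63727991/59052759 12961729/19684253; 468713140/255895289 12961729/19684253 293279531/255895289]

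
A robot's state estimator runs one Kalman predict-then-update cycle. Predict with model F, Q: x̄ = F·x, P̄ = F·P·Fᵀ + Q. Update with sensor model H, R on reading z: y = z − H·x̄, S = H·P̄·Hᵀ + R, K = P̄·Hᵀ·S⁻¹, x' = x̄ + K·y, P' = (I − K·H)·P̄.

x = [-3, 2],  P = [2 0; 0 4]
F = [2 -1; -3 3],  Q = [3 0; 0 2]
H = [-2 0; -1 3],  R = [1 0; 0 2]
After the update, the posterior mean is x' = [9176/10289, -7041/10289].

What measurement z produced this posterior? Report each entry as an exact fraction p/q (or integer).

z = [-2, -3]

x̄ = F·x = [-8, 15]
P̄ = F·P·Fᵀ + Q = [15 -24; -24 56]
S = H·P̄·Hᵀ + R = [61 174; 174 665]
K = P̄·Hᵀ·S⁻¹ = [-4812/10289 -87/10289; -1488/10289 3360/10289]
x' − x̄ = [91488/10289, -161376/10289] = K·y
y = (KᵀK)⁻¹·Kᵀ·(x' − x̄) = [-18, -56]
z = y + H·x̄ = [-18, -56] + [16, 53] = [-2, -3]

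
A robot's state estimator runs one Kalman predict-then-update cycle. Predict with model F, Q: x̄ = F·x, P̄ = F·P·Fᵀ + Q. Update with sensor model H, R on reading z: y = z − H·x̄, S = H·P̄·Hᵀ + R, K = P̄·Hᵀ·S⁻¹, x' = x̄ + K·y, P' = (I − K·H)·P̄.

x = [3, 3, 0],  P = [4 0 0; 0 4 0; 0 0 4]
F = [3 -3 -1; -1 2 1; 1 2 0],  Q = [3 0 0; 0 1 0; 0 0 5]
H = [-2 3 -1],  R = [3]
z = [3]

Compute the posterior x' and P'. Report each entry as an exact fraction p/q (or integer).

x̄ = F·x = [0, 3, 9]
P̄ = F·P·Fᵀ + Q = [79 -40 -12; -40 25 12; -12 12 25]
y = z − H·x̄ = [3]
S = H·P̄·Hᵀ + R = [929]
K = P̄·Hᵀ·S⁻¹ = [-266/929; 143/929; 35/929]
x' = x̄ + K·y = [-798/929, 3216/929, 8466/929]
P' = (I − K·H)·P̄ = [2635/929 878/929 -1838/929; 878/929 2776/929 6143/929; -1838/929 6143/929 22000/929]

x' = [-798/929, 3216/929, 8466/929]
P' = [2635/929 878/929 -1838/929; 878/929 2776/929 6143/929; -1838/929 6143/929 22000/929]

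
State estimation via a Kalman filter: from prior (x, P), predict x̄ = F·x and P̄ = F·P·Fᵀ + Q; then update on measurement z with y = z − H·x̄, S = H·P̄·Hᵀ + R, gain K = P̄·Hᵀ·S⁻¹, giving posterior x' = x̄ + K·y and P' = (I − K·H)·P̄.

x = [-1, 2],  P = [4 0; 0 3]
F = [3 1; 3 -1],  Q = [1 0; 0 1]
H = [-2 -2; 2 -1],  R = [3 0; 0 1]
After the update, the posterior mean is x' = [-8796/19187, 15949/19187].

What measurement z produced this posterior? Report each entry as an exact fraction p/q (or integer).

z = [-1, -2]

x̄ = F·x = [-1, -5]
P̄ = F·P·Fᵀ + Q = [40 33; 33 40]
S = H·P̄·Hᵀ + R = [587 -146; -146 69]
K = P̄·Hᵀ·S⁻¹ = [-3212/19187 6273/19187; -6278/19187 -6054/19187]
x' − x̄ = [10391/19187, 111884/19187] = K·y
y = (KᵀK)⁻¹·Kᵀ·(x' − x̄) = [-13, -5]
z = y + H·x̄ = [-13, -5] + [12, 3] = [-1, -2]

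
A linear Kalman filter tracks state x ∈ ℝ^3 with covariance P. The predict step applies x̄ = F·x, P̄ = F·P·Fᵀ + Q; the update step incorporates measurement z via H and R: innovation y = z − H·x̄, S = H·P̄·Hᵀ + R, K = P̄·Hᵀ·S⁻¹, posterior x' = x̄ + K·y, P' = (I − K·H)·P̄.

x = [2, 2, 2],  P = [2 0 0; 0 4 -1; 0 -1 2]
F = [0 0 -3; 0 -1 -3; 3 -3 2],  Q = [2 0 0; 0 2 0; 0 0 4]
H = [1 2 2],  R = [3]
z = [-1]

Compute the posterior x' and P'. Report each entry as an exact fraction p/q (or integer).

x' = [-1858/327, -2135/327, 2881/327]
P' = [6476/327 4609/327 -7835/327; 4609/327 4517/327 -6766/327; -7835/327 -6766/327 10865/327]

x̄ = F·x = [-6, -8, 4]
P̄ = F·P·Fᵀ + Q = [20 15 -21; 15 18 -7; -21 -7 78]
y = z − H·x̄ = [13]
S = H·P̄·Hᵀ + R = [327]
K = P̄·Hᵀ·S⁻¹ = [8/327; 37/327; 121/327]
x' = x̄ + K·y = [-1858/327, -2135/327, 2881/327]
P' = (I − K·H)·P̄ = [6476/327 4609/327 -7835/327; 4609/327 4517/327 -6766/327; -7835/327 -6766/327 10865/327]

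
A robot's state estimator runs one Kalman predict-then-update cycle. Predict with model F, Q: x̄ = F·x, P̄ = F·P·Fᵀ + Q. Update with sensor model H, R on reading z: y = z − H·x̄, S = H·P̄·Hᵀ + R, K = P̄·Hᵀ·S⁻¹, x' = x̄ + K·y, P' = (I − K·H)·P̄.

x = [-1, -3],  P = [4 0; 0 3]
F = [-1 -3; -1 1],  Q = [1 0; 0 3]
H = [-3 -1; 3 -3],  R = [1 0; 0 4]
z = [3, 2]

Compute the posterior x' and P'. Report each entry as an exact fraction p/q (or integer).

x̄ = F·x = [10, -2]
P̄ = F·P·Fᵀ + Q = [32 -5; -5 10]
y = z − H·x̄ = [31, -34]
S = H·P̄·Hᵀ + R = [269 -288; -288 472]
K = P̄·Hᵀ·S⁻¹ = [-1373/5503 3651/44024; -1325/5503 -10665/44024]
x' = x̄ + K·y = [-12199/22012, -27019/22012]
P' = (I − K·H)·P̄ = [3963/44024 -905/44024; -905/44024 13315/44024]

x' = [-12199/22012, -27019/22012]
P' = [3963/44024 -905/44024; -905/44024 13315/44024]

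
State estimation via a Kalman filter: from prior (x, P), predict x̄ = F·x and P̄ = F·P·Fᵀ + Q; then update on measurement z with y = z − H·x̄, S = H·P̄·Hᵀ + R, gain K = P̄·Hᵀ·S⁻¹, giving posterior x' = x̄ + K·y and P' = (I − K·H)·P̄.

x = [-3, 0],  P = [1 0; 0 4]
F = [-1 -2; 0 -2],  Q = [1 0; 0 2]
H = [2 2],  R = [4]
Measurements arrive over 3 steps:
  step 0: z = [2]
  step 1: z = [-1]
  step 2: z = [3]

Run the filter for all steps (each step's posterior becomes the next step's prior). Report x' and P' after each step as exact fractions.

step 0: x' = [139/69, -68/69], P' = [86/69 -52/69; -52/69 86/69]
step 1: x' = [-2693/2644, 853/1322], P' = [1489/1322 -479/661; -479/661 840/661]
step 2: x' = [25096/25993, 895/2363], P' = [28609/25993 -1646/2363; -1646/2363 2934/2363]

step 0: x̄ = F·x = [3, 0]
step 0: P̄ = F·P·Fᵀ + Q = [18 16; 16 18]
step 0: y = z − H·x̄ = [-4]
step 0: S = H·P̄·Hᵀ + R = [276]
step 0: K = P̄·Hᵀ·S⁻¹ = [17/69; 17/69]
step 0: x' = x̄ + K·y = [139/69, -68/69]
step 0: P' = (I − K·H)·P̄ = [86/69 -52/69; -52/69 86/69]
step 1: x̄ = F·x = [-1/23, 136/69]
step 1: P̄ = F·P·Fᵀ + Q = [97/23 80/23; 80/23 482/69]
step 1: y = z − H·x̄ = [-335/69]
step 1: S = H·P̄·Hᵀ + R = [5288/69]
step 1: K = P̄·Hᵀ·S⁻¹ = [531/2644; 361/1322]
step 1: x' = x̄ + K·y = [-2693/2644, 853/1322]
step 1: P' = (I − K·H)·P̄ = [1489/1322 -479/661; -479/661 840/661]
step 2: x̄ = F·x = [-719/2644, -853/661]
step 2: P̄ = F·P·Fᵀ + Q = [5699/1322 2402/661; 2402/661 4682/661]
step 2: y = z − H·x̄ = [8097/1322]
step 2: S = H·P̄·Hᵀ + R = [51986/661]
step 2: K = P̄·Hᵀ·S⁻¹ = [10503/51986; 644/2363]
step 2: x' = x̄ + K·y = [25096/25993, 895/2363]
step 2: P' = (I − K·H)·P̄ = [28609/25993 -1646/2363; -1646/2363 2934/2363]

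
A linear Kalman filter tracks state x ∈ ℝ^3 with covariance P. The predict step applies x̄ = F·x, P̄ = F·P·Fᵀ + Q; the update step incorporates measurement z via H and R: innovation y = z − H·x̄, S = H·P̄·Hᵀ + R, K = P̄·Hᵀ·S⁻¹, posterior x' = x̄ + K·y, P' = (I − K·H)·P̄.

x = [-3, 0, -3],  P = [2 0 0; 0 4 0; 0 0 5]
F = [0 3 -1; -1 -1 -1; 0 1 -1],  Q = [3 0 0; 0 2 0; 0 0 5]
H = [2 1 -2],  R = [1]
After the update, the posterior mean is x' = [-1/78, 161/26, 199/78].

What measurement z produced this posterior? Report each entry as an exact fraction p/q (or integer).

x̄ = F·x = [3, 6, 3]
P̄ = F·P·Fᵀ + Q = [44 -7 17; -7 13 1; 17 1 14]
S = H·P̄·Hᵀ + R = [78]
K = P̄·Hᵀ·S⁻¹ = [47/78; -1/26; 7/78]
x' − x̄ = [-235/78, 5/26, -35/78] = K·y
y = (KᵀK)⁻¹·Kᵀ·(x' − x̄) = [-5]
z = y + H·x̄ = [-5] + [6] = [1]

z = [1]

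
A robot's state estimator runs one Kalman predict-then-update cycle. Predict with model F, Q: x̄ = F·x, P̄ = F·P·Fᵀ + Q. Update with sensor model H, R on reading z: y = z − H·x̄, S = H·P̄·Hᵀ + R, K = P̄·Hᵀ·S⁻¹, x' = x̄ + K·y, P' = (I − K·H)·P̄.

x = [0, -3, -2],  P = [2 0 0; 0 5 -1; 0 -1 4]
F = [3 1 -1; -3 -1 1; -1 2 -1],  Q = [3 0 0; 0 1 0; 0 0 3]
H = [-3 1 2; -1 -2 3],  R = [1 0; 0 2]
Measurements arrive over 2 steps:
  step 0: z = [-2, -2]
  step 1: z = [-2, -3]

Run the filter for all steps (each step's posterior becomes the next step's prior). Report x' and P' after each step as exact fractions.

step 0: x̄ = F·x = [-1, 1, -4]
step 0: P̄ = F·P·Fᵀ + Q = [32 -29 11; -29 30 -11; 11 -11 33]
step 0: y = z − H·x̄ = [2, 11]
step 0: S = H·P̄·Hᵀ + R = [449 -21; -21 401]
step 0: K = P̄·Hᵀ·S⁻¹ = [-5008/22451 3041/22451; 257/1256 -187/1256; 253/4082 1133/4082]
step 0: x' = x̄ + K·y = [984/22451, -287/1256, -3359/4082]
step 0: P' = (I − K·H)·P̄ = [23189/22451 135/157 2057/2041; 135/157 1297/1256 275/314; 2057/2041 275/314 2255/2041]
step 1: x̄ = F·x = [130371/179608, -130371/179608, 28921/89804]
step 1: P̄ = F·P·Fᵀ + Q = [2118287/179608 -1579463/179608 -24443/89804; -1579463/179608 1759071/179608 24443/89804; -24443/89804 24443/89804 194933/44902]
step 1: y = z − H·x̄ = [5823/22451, -76611/16328]
step 1: S = H·P̄·Hᵀ + R = [4297643/22451 1212/2041; 1212/2041 901837/16328]
step 1: K = P̄·Hᵀ·S⁻¹ = [-444163976/1898894759 175898405/1898894759; 365335600/1898894759 -346950877/1898894759; 95573512/1898894759 437376374/1898894759]
step 1: x' = x̄ + K·y = [437823450/1898894759, 344309691/1898894759, -1415851121/1898894759]
step 1: P' = (I − K·H)·P̄ = [1656866929/1898894759 1365997565/1898894759 1580219623/1898894759; 1365997565/1898894759 1720827609/1898894759 1371250343/1898894759; 1580219623/1898894759 1371250343/1898894759 1732491019/1898894759]

step 0: x' = [984/22451, -287/1256, -3359/4082], P' = [23189/22451 135/157 2057/2041; 135/157 1297/1256 275/314; 2057/2041 275/314 2255/2041]
step 1: x' = [437823450/1898894759, 344309691/1898894759, -1415851121/1898894759], P' = [1656866929/1898894759 1365997565/1898894759 1580219623/1898894759; 1365997565/1898894759 1720827609/1898894759 1371250343/1898894759; 1580219623/1898894759 1371250343/1898894759 1732491019/1898894759]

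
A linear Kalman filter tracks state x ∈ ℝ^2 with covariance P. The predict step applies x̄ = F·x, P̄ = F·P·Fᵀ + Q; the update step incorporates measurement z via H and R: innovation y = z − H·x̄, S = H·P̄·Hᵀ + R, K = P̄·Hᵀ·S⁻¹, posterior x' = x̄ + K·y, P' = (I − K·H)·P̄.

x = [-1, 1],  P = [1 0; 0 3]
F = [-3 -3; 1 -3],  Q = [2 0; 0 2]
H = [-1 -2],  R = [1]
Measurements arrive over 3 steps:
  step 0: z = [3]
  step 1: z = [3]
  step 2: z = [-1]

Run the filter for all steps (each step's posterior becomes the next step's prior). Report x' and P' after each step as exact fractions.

step 0: x̄ = F·x = [0, -4]
step 0: P̄ = F·P·Fᵀ + Q = [38 24; 24 30]
step 0: y = z − H·x̄ = [-5]
step 0: S = H·P̄·Hᵀ + R = [255]
step 0: K = P̄·Hᵀ·S⁻¹ = [-86/255; -28/85]
step 0: x' = x̄ + K·y = [86/51, -40/17]
step 0: P' = (I − K·H)·P̄ = [2294/255 -368/85; -368/85 198/85]
step 1: x̄ = F·x = [2, 446/51]
step 1: P̄ = F·P·Fᵀ + Q = [26 -32; -32 14774/255]
step 1: y = z − H·x̄ = [1147/51]
step 1: S = H·P̄·Hᵀ + R = [33341/255]
step 1: K = P̄·Hᵀ·S⁻¹ = [9690/33341; -21388/33341]
step 1: x' = x̄ + K·y = [284612/33341, -189450/33341]
step 1: P' = (I − K·H)·P̄ = [498646/33341 -254168/33341; -254168/33341 137778/33341]
step 2: x̄ = F·x = [-285486/33341, 77542/3031]
step 2: P̄ = F·P·Fᵀ + Q = [1219474/33341 -161904/3031; -161904/3031 302758/3031]
step 2: y = z − H·x̄ = [1387097/33341]
step 2: S = H·P̄·Hᵀ + R = [7450391/33341]
step 2: K = P̄·Hᵀ·S⁻¹ = [2342414/7450391; -375364/573107]
step 2: x' = x̄ + K·y = [33657452/7450391, -954614/573107]
step 2: P' = (I − K·H)·P̄ = [107934818/7450391 -4241432/573107; -4241432/573107 2308398/573107]

step 0: x' = [86/51, -40/17], P' = [2294/255 -368/85; -368/85 198/85]
step 1: x' = [284612/33341, -189450/33341], P' = [498646/33341 -254168/33341; -254168/33341 137778/33341]
step 2: x' = [33657452/7450391, -954614/573107], P' = [107934818/7450391 -4241432/573107; -4241432/573107 2308398/573107]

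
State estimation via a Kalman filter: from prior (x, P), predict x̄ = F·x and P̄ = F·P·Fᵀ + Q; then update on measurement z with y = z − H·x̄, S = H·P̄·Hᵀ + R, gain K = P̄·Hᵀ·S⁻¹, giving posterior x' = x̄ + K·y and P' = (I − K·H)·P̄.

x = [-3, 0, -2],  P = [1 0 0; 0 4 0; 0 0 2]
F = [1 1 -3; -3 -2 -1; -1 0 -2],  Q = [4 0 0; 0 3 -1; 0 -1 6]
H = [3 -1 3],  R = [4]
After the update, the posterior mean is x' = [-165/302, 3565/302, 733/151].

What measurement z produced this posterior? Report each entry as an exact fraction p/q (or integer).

z = [1]

x̄ = F·x = [3, 11, 7]
P̄ = F·P·Fᵀ + Q = [27 -5 11; -5 30 6; 11 6 15]
S = H·P̄·Hᵀ + R = [604]
K = P̄·Hᵀ·S⁻¹ = [119/604; -27/604; 18/151]
x' − x̄ = [-1071/302, 243/302, -324/151] = K·y
y = (KᵀK)⁻¹·Kᵀ·(x' − x̄) = [-18]
z = y + H·x̄ = [-18] + [19] = [1]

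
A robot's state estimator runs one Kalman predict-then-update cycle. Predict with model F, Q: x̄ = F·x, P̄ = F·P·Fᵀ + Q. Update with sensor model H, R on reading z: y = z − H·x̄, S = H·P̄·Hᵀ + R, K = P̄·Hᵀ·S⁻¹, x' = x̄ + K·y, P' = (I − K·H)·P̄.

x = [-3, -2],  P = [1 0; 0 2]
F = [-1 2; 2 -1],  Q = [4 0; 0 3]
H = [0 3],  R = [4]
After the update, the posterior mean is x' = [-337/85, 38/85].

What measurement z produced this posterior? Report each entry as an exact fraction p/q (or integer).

x̄ = F·x = [-1, -4]
P̄ = F·P·Fᵀ + Q = [13 -6; -6 9]
S = H·P̄·Hᵀ + R = [85]
K = P̄·Hᵀ·S⁻¹ = [-18/85; 27/85]
x' − x̄ = [-252/85, 378/85] = K·y
y = (KᵀK)⁻¹·Kᵀ·(x' − x̄) = [14]
z = y + H·x̄ = [14] + [-12] = [2]

z = [2]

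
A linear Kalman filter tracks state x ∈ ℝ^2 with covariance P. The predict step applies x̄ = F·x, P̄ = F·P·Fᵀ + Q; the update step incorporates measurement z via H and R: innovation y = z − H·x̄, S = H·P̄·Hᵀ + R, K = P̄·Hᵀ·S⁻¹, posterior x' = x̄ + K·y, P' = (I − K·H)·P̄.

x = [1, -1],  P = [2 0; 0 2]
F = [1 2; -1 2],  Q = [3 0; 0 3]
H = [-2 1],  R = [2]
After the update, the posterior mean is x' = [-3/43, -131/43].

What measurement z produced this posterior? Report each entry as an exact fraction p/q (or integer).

z = [-3]

x̄ = F·x = [-1, -3]
P̄ = F·P·Fᵀ + Q = [13 6; 6 13]
S = H·P̄·Hᵀ + R = [43]
K = P̄·Hᵀ·S⁻¹ = [-20/43; 1/43]
x' − x̄ = [40/43, -2/43] = K·y
y = (KᵀK)⁻¹·Kᵀ·(x' − x̄) = [-2]
z = y + H·x̄ = [-2] + [-1] = [-3]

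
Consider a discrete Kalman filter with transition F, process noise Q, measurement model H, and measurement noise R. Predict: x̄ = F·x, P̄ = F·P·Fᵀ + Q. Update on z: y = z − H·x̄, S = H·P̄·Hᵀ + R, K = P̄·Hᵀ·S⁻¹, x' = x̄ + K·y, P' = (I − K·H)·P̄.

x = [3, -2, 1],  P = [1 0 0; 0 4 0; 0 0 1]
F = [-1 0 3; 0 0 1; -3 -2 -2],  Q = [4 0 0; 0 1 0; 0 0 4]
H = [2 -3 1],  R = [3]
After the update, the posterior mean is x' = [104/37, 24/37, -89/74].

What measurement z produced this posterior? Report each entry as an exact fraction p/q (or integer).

x̄ = F·x = [0, 1, -7]
P̄ = F·P·Fᵀ + Q = [14 3 -3; 3 2 -2; -3 -2 33]
S = H·P̄·Hᵀ + R = [74]
K = P̄·Hᵀ·S⁻¹ = [8/37; -1/37; 33/74]
x' − x̄ = [104/37, -13/37, 429/74] = K·y
y = (KᵀK)⁻¹·Kᵀ·(x' − x̄) = [13]
z = y + H·x̄ = [13] + [-10] = [3]

z = [3]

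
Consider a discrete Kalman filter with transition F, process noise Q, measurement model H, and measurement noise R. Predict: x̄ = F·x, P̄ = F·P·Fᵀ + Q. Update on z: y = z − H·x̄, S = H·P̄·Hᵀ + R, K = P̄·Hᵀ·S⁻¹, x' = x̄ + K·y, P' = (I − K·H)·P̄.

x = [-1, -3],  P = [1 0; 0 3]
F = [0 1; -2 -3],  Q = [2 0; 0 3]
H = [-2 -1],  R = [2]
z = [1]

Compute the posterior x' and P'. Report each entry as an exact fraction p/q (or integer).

x' = [-33/10, 31/5]
P' = [99/20 -49/5; -49/5 106/5]

x̄ = F·x = [-3, 11]
P̄ = F·P·Fᵀ + Q = [5 -9; -9 34]
y = z − H·x̄ = [6]
S = H·P̄·Hᵀ + R = [20]
K = P̄·Hᵀ·S⁻¹ = [-1/20; -4/5]
x' = x̄ + K·y = [-33/10, 31/5]
P' = (I − K·H)·P̄ = [99/20 -49/5; -49/5 106/5]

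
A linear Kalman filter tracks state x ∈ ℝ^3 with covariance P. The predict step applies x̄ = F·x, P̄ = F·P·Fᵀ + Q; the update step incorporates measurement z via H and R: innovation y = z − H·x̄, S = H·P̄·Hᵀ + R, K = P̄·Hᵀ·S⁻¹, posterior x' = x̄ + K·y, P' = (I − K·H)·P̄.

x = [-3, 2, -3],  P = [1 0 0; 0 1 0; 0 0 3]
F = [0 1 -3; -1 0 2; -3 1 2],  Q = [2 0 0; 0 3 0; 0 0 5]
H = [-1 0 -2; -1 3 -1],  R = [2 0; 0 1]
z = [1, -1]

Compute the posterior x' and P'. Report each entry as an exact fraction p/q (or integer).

x' = [14557/4461, 153/1487, -2707/1487]
P' = [8546/1487 1226/1487 -13000/4461; 1226/1487 416/1487 -382/1487; -13000/4461 -382/1487 8759/4461]

x̄ = F·x = [11, -3, 5]
P̄ = F·P·Fᵀ + Q = [30 -18 -17; -18 16 15; -17 15 27]
y = z − H·x̄ = [22, 24]
S = H·P̄·Hᵀ + R = [72 -3; -3 186]
K = P̄·Hᵀ·S⁻¹ = [181/4461 -1604/4461; -231/1487 404/1487; -753/1487 803/4461]
x' = x̄ + K·y = [14557/4461, 153/1487, -2707/1487]
P' = (I − K·H)·P̄ = [8546/1487 1226/1487 -13000/4461; 1226/1487 416/1487 -382/1487; -13000/4461 -382/1487 8759/4461]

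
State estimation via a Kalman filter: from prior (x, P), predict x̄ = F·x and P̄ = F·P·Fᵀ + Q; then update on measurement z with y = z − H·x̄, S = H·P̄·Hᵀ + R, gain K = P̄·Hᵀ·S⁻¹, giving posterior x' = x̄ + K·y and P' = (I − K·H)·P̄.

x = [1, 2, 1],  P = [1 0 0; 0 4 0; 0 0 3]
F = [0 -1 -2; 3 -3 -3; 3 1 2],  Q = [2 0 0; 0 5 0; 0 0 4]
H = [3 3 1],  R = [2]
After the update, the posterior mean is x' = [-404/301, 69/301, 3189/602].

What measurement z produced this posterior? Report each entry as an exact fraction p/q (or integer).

x̄ = F·x = [-4, -6, 7]
P̄ = F·P·Fᵀ + Q = [18 30 -16; 30 77 -21; -16 -21 29]
S = H·P̄·Hᵀ + R = [1204]
K = P̄·Hᵀ·S⁻¹ = [32/301; 75/301; -41/602]
x' − x̄ = [800/301, 1875/301, -1025/602] = K·y
y = (KᵀK)⁻¹·Kᵀ·(x' − x̄) = [25]
z = y + H·x̄ = [25] + [-23] = [2]

z = [2]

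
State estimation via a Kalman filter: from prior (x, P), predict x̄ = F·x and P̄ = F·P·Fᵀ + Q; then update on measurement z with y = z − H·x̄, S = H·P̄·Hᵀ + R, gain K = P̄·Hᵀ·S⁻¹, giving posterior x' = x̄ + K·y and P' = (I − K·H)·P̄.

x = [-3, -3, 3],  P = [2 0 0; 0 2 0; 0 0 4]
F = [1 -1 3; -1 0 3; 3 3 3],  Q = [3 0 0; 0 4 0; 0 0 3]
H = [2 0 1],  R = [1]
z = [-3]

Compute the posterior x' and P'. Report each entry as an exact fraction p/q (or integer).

x̄ = F·x = [9, 12, -9]
P̄ = F·P·Fᵀ + Q = [43 34 36; 34 42 30; 36 30 75]
y = z − H·x̄ = [-12]
S = H·P̄·Hᵀ + R = [392]
K = P̄·Hᵀ·S⁻¹ = [61/196; 1/4; 3/8]
x' = x̄ + K·y = [258/49, 9, -27/2]
P' = (I − K·H)·P̄ = [493/98 7/2 -39/4; 7/2 35/2 -27/4; -39/4 -27/4 159/8]

x' = [258/49, 9, -27/2]
P' = [493/98 7/2 -39/4; 7/2 35/2 -27/4; -39/4 -27/4 159/8]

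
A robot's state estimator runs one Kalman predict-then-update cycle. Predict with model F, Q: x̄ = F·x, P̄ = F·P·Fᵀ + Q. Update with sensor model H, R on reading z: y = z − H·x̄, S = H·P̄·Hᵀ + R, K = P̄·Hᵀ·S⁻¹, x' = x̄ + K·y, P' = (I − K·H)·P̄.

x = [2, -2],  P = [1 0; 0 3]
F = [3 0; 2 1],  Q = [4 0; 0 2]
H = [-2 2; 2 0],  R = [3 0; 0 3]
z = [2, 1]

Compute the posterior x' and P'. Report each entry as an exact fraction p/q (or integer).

x' = [360/527, 766/527]
P' = [363/527 342/527; 342/527 675/527]

x̄ = F·x = [6, 2]
P̄ = F·P·Fᵀ + Q = [13 6; 6 9]
y = z − H·x̄ = [10, -11]
S = H·P̄·Hᵀ + R = [43 -28; -28 55]
K = P̄·Hᵀ·S⁻¹ = [-14/527 242/527; 222/527 228/527]
x' = x̄ + K·y = [360/527, 766/527]
P' = (I − K·H)·P̄ = [363/527 342/527; 342/527 675/527]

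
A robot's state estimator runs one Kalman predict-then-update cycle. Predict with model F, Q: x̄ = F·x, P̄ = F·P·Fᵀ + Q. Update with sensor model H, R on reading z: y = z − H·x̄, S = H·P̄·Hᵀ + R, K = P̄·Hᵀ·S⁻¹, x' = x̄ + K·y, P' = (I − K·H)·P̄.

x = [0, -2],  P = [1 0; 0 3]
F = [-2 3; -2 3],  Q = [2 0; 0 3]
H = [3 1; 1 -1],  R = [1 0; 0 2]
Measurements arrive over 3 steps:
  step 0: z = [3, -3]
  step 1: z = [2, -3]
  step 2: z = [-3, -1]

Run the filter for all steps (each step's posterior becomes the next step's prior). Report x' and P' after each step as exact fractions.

step 0: x̄ = F·x = [-6, -6]
step 0: P̄ = F·P·Fᵀ + Q = [33 31; 31 34]
step 0: y = z − H·x̄ = [27, -3]
step 0: S = H·P̄·Hᵀ + R = [518 3; 3 7]
step 0: K = P̄·Hᵀ·S⁻¹ = [904/3617 646/3617; 898/3617 -1935/3617]
step 0: x' = x̄ + K·y = [768/3617, 8349/3617]
step 0: P' = (I − K·H)·P̄ = [549/3617 -743/3617; -743/3617 3127/3617]
step 1: x̄ = F·x = [23511/3617, 23511/3617]
step 1: P̄ = F·P·Fᵀ + Q = [46489/3617 39255/3617; 39255/3617 50106/3617]
step 1: y = z − H·x̄ = [-86810/3617, -3]
step 1: S = H·P̄·Hᵀ + R = [707654/3617 3; 3 7]
step 1: K = P̄·Hᵀ·S⁻¹ = [1229352/4921025 879142/4921025; 48306/196841 -105063/196841]
step 1: x' = x̄ + K·y = [-155211/4921025, 435312/196841]
step 1: P' = (I − K·H)·P̄ = [746909/4921025 -40455/196841; -40455/196841 169671/196841]
step 2: x̄ = F·x = [32958822/4921025, 32958822/4921025]
step 2: P̄ = F·P·Fᵀ + Q = [63142161/4921025 53300111/4921025; 53300111/4921025 68063186/4921025]
step 2: y = z − H·x̄ = [-146598363/4921025, -1]
step 2: S = H·P̄·Hᵀ + R = [961064326/4921025 3; 3 7]
step 2: K = P̄·Hᵀ·S⁻¹ = [1669560008/6683161057 1193948870/6683161057; 1640033858/6683161057 -3567083535/6683161057]
step 2: x' = x̄ + K·y = [-6169670072/6683161057, -529047489/6683161057]
step 2: P' = (I − K·H)·P̄ = [1014364437/6683161057 -1373533303/6683161057; -1373533303/6683161057 5760633767/6683161057]

step 0: x' = [768/3617, 8349/3617], P' = [549/3617 -743/3617; -743/3617 3127/3617]
step 1: x' = [-155211/4921025, 435312/196841], P' = [746909/4921025 -40455/196841; -40455/196841 169671/196841]
step 2: x' = [-6169670072/6683161057, -529047489/6683161057], P' = [1014364437/6683161057 -1373533303/6683161057; -1373533303/6683161057 5760633767/6683161057]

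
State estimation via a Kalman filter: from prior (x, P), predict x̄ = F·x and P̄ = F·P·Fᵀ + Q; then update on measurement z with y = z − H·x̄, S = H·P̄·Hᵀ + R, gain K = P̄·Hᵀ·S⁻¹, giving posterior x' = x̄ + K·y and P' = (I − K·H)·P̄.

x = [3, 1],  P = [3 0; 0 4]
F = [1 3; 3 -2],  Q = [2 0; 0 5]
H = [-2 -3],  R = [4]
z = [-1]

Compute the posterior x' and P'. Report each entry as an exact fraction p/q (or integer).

x̄ = F·x = [6, 7]
P̄ = F·P·Fᵀ + Q = [41 -15; -15 48]
y = z − H·x̄ = [32]
S = H·P̄·Hᵀ + R = [420]
K = P̄·Hᵀ·S⁻¹ = [-37/420; -19/70]
x' = x̄ + K·y = [334/105, -59/35]
P' = (I − K·H)·P̄ = [15851/420 -1753/70; -1753/70 597/35]

x' = [334/105, -59/35]
P' = [15851/420 -1753/70; -1753/70 597/35]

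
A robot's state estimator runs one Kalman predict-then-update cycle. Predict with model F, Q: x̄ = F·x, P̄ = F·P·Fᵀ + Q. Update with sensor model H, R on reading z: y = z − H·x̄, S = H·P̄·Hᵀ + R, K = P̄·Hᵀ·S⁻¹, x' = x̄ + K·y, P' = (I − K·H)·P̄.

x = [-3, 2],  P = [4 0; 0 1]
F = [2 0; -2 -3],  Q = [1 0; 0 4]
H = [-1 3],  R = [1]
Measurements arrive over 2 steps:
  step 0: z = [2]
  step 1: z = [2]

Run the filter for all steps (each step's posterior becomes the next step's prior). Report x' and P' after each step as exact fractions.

step 0: x' = [-398/75, -412/375], P' = [86/15 139/75; 139/75 266/375]
step 1: x' = [-37293/19534, 3644/68369], P' = [83267/39068 6376/9767; 6376/9767 21150/68369]

step 0: x̄ = F·x = [-6, 0]
step 0: P̄ = F·P·Fᵀ + Q = [17 -16; -16 29]
step 0: y = z − H·x̄ = [-4]
step 0: S = H·P̄·Hᵀ + R = [375]
step 0: K = P̄·Hᵀ·S⁻¹ = [-13/75; 103/375]
step 0: x' = x̄ + K·y = [-398/75, -412/375]
step 0: P' = (I − K·H)·P̄ = [86/15 139/75; 139/75 266/375]
step 1: x̄ = F·x = [-796/75, 5216/375]
step 1: P̄ = F·P·Fᵀ + Q = [359/15 -2554/75; -2554/75 20834/375]
step 1: y = z − H·x̄ = [-18878/375]
step 1: S = H·P̄·Hᵀ + R = [273476/375]
step 1: K = P̄·Hᵀ·S⁻¹ = [-6755/39068; 18818/68369]
step 1: x' = x̄ + K·y = [-37293/19534, 3644/68369]
step 1: P' = (I − K·H)·P̄ = [83267/39068 6376/9767; 6376/9767 21150/68369]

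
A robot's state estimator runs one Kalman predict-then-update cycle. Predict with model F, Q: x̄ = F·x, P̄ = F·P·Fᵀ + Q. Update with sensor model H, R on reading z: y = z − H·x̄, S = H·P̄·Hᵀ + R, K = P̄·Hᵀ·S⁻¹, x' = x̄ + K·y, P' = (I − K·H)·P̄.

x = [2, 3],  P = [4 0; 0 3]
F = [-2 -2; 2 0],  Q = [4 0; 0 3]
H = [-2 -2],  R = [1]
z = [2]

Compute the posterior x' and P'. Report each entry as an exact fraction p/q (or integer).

x̄ = F·x = [-10, 4]
P̄ = F·P·Fᵀ + Q = [32 -16; -16 19]
y = z − H·x̄ = [-10]
S = H·P̄·Hᵀ + R = [77]
K = P̄·Hᵀ·S⁻¹ = [-32/77; -6/77]
x' = x̄ + K·y = [-450/77, 368/77]
P' = (I − K·H)·P̄ = [1440/77 -1424/77; -1424/77 1427/77]

x' = [-450/77, 368/77]
P' = [1440/77 -1424/77; -1424/77 1427/77]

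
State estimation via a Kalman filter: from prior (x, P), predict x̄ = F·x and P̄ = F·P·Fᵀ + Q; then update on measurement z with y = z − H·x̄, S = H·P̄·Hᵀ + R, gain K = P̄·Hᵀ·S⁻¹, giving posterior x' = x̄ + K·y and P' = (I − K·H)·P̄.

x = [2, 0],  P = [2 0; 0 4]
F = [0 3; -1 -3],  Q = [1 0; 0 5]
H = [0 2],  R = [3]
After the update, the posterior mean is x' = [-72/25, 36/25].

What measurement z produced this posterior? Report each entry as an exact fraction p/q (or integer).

z = [3]

x̄ = F·x = [0, -2]
P̄ = F·P·Fᵀ + Q = [37 -36; -36 43]
S = H·P̄·Hᵀ + R = [175]
K = P̄·Hᵀ·S⁻¹ = [-72/175; 86/175]
x' − x̄ = [-72/25, 86/25] = K·y
y = (KᵀK)⁻¹·Kᵀ·(x' − x̄) = [7]
z = y + H·x̄ = [7] + [-4] = [3]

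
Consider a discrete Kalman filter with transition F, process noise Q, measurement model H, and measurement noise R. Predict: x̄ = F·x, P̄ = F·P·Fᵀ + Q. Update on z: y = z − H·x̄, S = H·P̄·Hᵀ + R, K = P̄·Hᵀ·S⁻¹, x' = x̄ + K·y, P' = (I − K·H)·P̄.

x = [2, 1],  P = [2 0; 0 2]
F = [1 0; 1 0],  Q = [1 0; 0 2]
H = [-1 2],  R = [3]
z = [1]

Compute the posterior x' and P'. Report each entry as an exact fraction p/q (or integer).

x̄ = F·x = [2, 2]
P̄ = F·P·Fᵀ + Q = [3 2; 2 4]
y = z − H·x̄ = [-1]
S = H·P̄·Hᵀ + R = [14]
K = P̄·Hᵀ·S⁻¹ = [1/14; 3/7]
x' = x̄ + K·y = [27/14, 11/7]
P' = (I − K·H)·P̄ = [41/14 11/7; 11/7 10/7]

x' = [27/14, 11/7]
P' = [41/14 11/7; 11/7 10/7]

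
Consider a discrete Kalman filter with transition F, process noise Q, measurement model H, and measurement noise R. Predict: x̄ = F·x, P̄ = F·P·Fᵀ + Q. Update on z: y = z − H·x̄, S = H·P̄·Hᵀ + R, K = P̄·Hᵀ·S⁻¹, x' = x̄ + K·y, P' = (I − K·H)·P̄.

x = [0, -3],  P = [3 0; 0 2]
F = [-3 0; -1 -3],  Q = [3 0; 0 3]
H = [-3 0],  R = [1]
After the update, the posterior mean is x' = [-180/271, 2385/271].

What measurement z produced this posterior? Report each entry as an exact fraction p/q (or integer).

z = [2]

x̄ = F·x = [0, 9]
P̄ = F·P·Fᵀ + Q = [30 9; 9 24]
S = H·P̄·Hᵀ + R = [271]
K = P̄·Hᵀ·S⁻¹ = [-90/271; -27/271]
x' − x̄ = [-180/271, -54/271] = K·y
y = (KᵀK)⁻¹·Kᵀ·(x' − x̄) = [2]
z = y + H·x̄ = [2] + [0] = [2]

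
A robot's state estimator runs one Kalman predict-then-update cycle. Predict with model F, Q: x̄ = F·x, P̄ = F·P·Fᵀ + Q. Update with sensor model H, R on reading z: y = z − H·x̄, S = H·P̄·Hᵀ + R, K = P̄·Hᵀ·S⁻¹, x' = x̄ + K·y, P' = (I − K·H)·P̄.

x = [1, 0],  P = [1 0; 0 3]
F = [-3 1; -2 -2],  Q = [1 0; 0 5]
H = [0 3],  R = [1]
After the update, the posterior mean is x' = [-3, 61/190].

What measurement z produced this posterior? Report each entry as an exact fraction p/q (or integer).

z = [1]

x̄ = F·x = [-3, -2]
P̄ = F·P·Fᵀ + Q = [13 0; 0 21]
S = H·P̄·Hᵀ + R = [190]
K = P̄·Hᵀ·S⁻¹ = [0; 63/190]
x' − x̄ = [0, 441/190] = K·y
y = (KᵀK)⁻¹·Kᵀ·(x' − x̄) = [7]
z = y + H·x̄ = [7] + [-6] = [1]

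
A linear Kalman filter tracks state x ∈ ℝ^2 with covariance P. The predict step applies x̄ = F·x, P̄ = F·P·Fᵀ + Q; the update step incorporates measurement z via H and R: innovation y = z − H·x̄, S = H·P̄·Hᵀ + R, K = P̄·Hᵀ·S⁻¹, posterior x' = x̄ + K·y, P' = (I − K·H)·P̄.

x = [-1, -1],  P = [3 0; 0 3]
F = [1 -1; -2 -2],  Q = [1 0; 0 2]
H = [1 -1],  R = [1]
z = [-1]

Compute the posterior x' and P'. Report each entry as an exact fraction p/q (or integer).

x̄ = F·x = [0, 4]
P̄ = F·P·Fᵀ + Q = [7 0; 0 26]
y = z − H·x̄ = [3]
S = H·P̄·Hᵀ + R = [34]
K = P̄·Hᵀ·S⁻¹ = [7/34; -13/17]
x' = x̄ + K·y = [21/34, 29/17]
P' = (I − K·H)·P̄ = [189/34 91/17; 91/17 104/17]

x' = [21/34, 29/17]
P' = [189/34 91/17; 91/17 104/17]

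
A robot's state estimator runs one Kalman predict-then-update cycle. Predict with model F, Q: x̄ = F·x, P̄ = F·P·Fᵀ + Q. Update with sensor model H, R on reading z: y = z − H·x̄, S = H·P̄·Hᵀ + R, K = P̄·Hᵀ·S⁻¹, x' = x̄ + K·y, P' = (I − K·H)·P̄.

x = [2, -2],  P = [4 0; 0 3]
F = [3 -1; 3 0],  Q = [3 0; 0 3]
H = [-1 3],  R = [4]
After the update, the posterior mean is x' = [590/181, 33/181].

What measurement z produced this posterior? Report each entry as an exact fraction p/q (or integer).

z = [-3]

x̄ = F·x = [8, 6]
P̄ = F·P·Fᵀ + Q = [42 36; 36 39]
S = H·P̄·Hᵀ + R = [181]
K = P̄·Hᵀ·S⁻¹ = [66/181; 81/181]
x' − x̄ = [-858/181, -1053/181] = K·y
y = (KᵀK)⁻¹·Kᵀ·(x' − x̄) = [-13]
z = y + H·x̄ = [-13] + [10] = [-3]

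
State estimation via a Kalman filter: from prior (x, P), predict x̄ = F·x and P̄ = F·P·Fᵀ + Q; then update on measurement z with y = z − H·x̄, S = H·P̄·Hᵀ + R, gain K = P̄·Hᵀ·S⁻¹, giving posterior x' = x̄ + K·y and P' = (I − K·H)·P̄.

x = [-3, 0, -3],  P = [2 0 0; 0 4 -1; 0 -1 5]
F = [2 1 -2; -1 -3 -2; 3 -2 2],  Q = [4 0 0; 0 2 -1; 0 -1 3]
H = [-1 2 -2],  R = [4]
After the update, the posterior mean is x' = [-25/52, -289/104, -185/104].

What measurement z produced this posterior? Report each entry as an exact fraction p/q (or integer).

z = [-2]

x̄ = F·x = [0, 9, -15]
P̄ = F·P·Fᵀ + Q = [40 0 -22; 0 48 -1; -22 -1 65]
S = H·P̄·Hᵀ + R = [416]
K = P̄·Hᵀ·S⁻¹ = [1/104; 49/208; -55/208]
x' − x̄ = [-25/52, -1225/104, 1375/104] = K·y
y = (KᵀK)⁻¹·Kᵀ·(x' − x̄) = [-50]
z = y + H·x̄ = [-50] + [48] = [-2]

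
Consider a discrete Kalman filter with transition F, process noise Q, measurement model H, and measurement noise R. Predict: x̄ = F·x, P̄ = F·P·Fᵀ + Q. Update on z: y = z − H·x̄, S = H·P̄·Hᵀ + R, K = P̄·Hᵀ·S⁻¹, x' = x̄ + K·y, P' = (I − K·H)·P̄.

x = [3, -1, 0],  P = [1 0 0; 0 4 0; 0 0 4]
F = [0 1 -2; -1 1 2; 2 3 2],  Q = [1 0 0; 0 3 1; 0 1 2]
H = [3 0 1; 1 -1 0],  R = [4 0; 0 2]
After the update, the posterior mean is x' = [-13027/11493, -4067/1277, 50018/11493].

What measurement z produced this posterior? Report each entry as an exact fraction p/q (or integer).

z = [1, 2]

x̄ = F·x = [-1, -4, 3]
P̄ = F·P·Fᵀ + Q = [21 -12 -4; -12 24 27; -4 27 58]
S = H·P̄·Hᵀ + R = [227 68; 68 71]
K = P̄·Hᵀ·S⁻¹ = [1945/11493 3479/11493; 201/1277 -840/1277; 5374/11493 -10165/11493]
x' − x̄ = [-1534/11493, 1041/1277, 15539/11493] = K·y
y = (KᵀK)⁻¹·Kᵀ·(x' − x̄) = [1, -1]
z = y + H·x̄ = [1, -1] + [0, 3] = [1, 2]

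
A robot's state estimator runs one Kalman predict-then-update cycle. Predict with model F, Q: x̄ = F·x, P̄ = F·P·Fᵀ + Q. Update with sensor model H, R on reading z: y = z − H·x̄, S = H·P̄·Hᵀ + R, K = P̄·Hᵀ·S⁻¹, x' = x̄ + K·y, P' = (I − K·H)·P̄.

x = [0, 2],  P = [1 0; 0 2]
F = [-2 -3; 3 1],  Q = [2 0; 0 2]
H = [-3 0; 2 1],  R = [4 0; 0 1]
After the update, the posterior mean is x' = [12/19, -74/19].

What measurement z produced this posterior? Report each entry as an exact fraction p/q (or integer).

x̄ = F·x = [-6, 2]
P̄ = F·P·Fᵀ + Q = [24 -12; -12 13]
S = H·P̄·Hᵀ + R = [220 -108; -108 62]
K = P̄·Hᵀ·S⁻¹ = [-72/247 18/247; 261/494 367/494]
x' − x̄ = [126/19, -112/19] = K·y
y = (KᵀK)⁻¹·Kᵀ·(x' − x̄) = [-21, 7]
z = y + H·x̄ = [-21, 7] + [18, -10] = [-3, -3]

z = [-3, -3]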